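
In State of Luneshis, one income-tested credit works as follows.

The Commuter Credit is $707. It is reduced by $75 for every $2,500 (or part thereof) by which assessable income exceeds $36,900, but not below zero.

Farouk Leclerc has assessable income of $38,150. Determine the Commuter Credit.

Commuter Credit: income exceeds $36,900 by $1,250, which is 1 full-or-partial $2,500 increment; reduction = 1 × $75 = $75, leaving $632.

$632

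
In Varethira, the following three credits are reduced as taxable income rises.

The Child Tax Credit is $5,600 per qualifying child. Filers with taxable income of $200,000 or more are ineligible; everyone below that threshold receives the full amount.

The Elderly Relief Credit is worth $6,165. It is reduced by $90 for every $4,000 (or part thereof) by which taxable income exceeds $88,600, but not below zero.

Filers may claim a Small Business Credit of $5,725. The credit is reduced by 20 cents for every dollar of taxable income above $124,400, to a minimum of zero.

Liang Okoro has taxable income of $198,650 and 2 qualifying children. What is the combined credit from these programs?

$14,845

Child Tax Credit: base = 2 × $5,600 = $11,200. $198,650 is below the $200,000 cutoff, so the full $11,200 applies.
Elderly Relief Credit: income exceeds $88,600 by $110,050, which is 28 full-or-partial $4,000 increments; reduction = 28 × $90 = $2,520, leaving $3,645.
Small Business Credit: 20% of the $74,250 excess over $124,400 is $14,850 ≥ base, so the credit is $0.
Total: $11,200 + $3,645 + $0 = $14,845.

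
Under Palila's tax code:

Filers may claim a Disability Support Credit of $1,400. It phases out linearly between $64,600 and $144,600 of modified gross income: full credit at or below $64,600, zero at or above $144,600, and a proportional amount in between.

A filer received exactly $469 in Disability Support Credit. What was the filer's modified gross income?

$117,800

$469 is 469/1,400 of the full $1,400, so 931/1,400 of the $80,000 range has been used: income = $64,600 + $80,000 × 931/1,400 = $117,800.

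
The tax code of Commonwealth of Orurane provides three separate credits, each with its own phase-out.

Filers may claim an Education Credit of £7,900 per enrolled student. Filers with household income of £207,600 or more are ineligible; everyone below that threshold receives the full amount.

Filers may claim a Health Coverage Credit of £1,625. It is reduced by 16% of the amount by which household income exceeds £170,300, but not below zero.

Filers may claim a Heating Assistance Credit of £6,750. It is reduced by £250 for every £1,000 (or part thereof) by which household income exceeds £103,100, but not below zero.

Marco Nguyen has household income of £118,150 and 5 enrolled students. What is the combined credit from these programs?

£43,875

Education Credit: base = 5 × £7,900 = £39,500. £118,150 is below the £207,600 cutoff, so the full £39,500 applies.
Health Coverage Credit: £118,150 is at or below the £170,300 threshold, so the full £1,625 applies.
Heating Assistance Credit: income exceeds £103,100 by £15,050, which is 16 full-or-partial £1,000 increments; reduction = 16 × £250 = £4,000, leaving £2,750.
Total: £39,500 + £1,625 + £2,750 = £43,875.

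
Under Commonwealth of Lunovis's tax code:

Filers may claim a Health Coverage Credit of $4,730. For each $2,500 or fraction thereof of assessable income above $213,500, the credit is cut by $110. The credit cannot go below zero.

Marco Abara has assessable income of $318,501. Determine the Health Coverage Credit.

$0

Health Coverage Credit: income exceeds $213,500 by $105,001 → 43 increments × $110 = $4,730 ≥ base, so the credit is $0.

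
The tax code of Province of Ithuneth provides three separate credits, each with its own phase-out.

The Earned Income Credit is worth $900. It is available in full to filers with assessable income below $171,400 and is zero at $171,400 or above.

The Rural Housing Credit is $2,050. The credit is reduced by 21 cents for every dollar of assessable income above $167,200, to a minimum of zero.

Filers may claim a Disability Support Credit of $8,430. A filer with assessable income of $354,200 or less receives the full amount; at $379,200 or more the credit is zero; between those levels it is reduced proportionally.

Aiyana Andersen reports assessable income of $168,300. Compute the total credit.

Earned Income Credit: $168,300 is below the $171,400 cutoff, so the full $900 applies.
Rural Housing Credit: 21% of the $1,100 excess over $167,200 is $231; credit = $2,050 − $231 = $1,819.
Disability Support Credit: $168,300 is at or below the $354,200 threshold, so the full $8,430 applies.
Total: $900 + $1,819 + $8,430 = $11,149.

$11,149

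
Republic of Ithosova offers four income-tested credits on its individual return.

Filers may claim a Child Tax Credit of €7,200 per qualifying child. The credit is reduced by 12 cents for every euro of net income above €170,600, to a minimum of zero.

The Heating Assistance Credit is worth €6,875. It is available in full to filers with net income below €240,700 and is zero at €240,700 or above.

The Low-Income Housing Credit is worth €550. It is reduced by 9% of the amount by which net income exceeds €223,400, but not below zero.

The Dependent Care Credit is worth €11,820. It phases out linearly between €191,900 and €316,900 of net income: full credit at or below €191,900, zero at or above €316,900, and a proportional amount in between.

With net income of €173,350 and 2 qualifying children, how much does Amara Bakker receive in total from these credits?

€33,315

Child Tax Credit: base = 2 × €7,200 = €14,400. 12% of the €2,750 excess over €170,600 is €330; credit = €14,400 − €330 = €14,070.
Heating Assistance Credit: €173,350 is below the €240,700 cutoff, so the full €6,875 applies.
Low-Income Housing Credit: €173,350 is at or below the €223,400 threshold, so the full €550 applies.
Dependent Care Credit: €173,350 is at or below the €191,900 threshold, so the full €11,820 applies.
Total: €14,070 + €6,875 + €550 + €11,820 = €33,315.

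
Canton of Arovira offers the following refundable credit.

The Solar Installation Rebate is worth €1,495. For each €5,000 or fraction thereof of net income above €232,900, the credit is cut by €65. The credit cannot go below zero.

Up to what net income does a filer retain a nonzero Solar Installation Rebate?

After 22 increments the reduction is 22 × €65 = €1,430, leaving €65; one more increment wipes it out. Increment 22 ends at excess 22 × €5,000 = €110,000, so the highest qualifying income is €232,900 + €110,000 = €342,900.

€342,900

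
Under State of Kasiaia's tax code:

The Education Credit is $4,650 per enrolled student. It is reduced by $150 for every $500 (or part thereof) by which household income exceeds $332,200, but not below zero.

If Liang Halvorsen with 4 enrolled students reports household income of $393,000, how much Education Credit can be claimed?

Education Credit: base = 4 × $4,650 = $18,600. income exceeds $332,200 by $60,800, which is 122 full-or-partial $500 increments; reduction = 122 × $150 = $18,300, leaving $300.

$300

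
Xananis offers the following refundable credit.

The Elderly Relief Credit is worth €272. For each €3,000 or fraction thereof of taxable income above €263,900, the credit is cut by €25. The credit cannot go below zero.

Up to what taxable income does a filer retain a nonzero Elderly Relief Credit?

After 10 increments the reduction is 10 × €25 = €250, leaving €22; one more increment wipes it out. Increment 10 ends at excess 10 × €3,000 = €30,000, so the highest qualifying income is €263,900 + €30,000 = €293,900.

€293,900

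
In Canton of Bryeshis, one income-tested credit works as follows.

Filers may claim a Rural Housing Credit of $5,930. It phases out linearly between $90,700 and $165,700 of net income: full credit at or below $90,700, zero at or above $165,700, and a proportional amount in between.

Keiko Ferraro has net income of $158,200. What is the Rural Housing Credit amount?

Rural Housing Credit: $158,200 is $67,500 into a $75,000 phase-out range, leaving 7,500/75,000 of the credit: $5,930 × 7,500/75,000 = $593.

$593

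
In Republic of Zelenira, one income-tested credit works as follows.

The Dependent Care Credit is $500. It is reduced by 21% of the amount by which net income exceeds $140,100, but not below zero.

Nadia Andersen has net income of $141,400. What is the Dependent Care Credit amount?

$227

Dependent Care Credit: 21% of the $1,300 excess over $140,100 is $273; credit = $500 − $273 = $227.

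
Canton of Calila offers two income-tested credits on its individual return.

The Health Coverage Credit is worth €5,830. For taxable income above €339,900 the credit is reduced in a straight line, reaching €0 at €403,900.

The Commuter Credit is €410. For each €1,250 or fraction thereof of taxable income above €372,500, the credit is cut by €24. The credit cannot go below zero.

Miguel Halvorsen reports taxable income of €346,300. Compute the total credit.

€5,657

Health Coverage Credit: €346,300 is €6,400 into a €64,000 phase-out range, leaving 57,600/64,000 of the credit: €5,830 × 57,600/64,000 = €5,247.
Commuter Credit: €346,300 is at or below the €372,500 threshold, so the full €410 applies.
Total: €5,247 + €410 = €5,657.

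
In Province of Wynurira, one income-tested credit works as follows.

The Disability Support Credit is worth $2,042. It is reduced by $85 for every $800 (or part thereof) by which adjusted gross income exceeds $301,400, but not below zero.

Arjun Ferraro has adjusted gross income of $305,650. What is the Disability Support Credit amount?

$1,532

Disability Support Credit: income exceeds $301,400 by $4,250, which is 6 full-or-partial $800 increments; reduction = 6 × $85 = $510, leaving $1,532.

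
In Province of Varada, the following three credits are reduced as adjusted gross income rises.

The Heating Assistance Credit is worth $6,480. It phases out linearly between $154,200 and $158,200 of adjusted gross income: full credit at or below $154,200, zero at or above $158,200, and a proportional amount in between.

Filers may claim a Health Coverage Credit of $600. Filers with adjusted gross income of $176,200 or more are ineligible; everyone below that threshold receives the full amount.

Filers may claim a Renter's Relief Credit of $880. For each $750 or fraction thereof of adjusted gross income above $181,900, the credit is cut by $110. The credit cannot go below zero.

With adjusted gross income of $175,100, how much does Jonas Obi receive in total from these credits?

$1,480

Heating Assistance Credit: $175,100 is at or above $158,200, so the credit is $0.
Health Coverage Credit: $175,100 is below the $176,200 cutoff, so the full $600 applies.
Renter's Relief Credit: $175,100 is at or below the $181,900 threshold, so the full $880 applies.
Total: $0 + $600 + $880 = $1,480.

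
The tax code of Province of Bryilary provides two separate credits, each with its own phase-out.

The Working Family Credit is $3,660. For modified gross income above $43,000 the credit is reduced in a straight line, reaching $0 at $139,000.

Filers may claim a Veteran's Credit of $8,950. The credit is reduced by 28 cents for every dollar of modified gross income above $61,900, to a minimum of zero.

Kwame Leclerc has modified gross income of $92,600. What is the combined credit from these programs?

Working Family Credit: $92,600 is $49,600 into a $96,000 phase-out range, leaving 46,400/96,000 of the credit: $3,660 × 46,400/96,000 = $1,769.
Veteran's Credit: 28% of the $30,700 excess over $61,900 is $8,596; credit = $8,950 − $8,596 = $354.
Total: $1,769 + $354 = $2,123.

$2,123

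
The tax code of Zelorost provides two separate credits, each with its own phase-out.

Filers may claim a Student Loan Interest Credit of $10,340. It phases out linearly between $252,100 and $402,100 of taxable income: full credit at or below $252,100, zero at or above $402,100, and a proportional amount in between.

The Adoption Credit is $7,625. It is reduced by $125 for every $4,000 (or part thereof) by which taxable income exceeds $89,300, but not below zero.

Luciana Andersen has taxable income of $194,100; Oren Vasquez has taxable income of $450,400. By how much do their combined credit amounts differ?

Luciana ($194,100): Student Loan Interest Credit: $194,100 is at or below the $252,100 threshold, so the full $10,340 applies. Adoption Credit: income exceeds $89,300 by $104,800, which is 27 full-or-partial $4,000 increments; reduction = 27 × $125 = $3,375, leaving $4,250. total $10,340 + $4,250 = $14,590
Oren ($450,400): Student Loan Interest Credit: $450,400 is at or above $402,100, so the credit is $0. Adoption Credit: income exceeds $89,300 by $361,100 → 91 increments × $125 = $11,375 ≥ base, so the credit is $0. total $0 + $0 = $0
Difference: |$14,590 − $0| = $14,590.

$14,590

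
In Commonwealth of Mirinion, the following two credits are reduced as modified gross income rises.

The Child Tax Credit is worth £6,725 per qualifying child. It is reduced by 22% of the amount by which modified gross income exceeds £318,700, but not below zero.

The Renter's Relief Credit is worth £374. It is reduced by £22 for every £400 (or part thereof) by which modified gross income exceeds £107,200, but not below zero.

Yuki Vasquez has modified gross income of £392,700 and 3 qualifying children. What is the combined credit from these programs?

£3,895

Child Tax Credit: base = 3 × £6,725 = £20,175. 22% of the £74,000 excess over £318,700 is £16,280; credit = £20,175 − £16,280 = £3,895.
Renter's Relief Credit: income exceeds £107,200 by £285,500 → 714 increments × £22 = £15,708 ≥ base, so the credit is £0.
Total: £3,895 + £0 = £3,895.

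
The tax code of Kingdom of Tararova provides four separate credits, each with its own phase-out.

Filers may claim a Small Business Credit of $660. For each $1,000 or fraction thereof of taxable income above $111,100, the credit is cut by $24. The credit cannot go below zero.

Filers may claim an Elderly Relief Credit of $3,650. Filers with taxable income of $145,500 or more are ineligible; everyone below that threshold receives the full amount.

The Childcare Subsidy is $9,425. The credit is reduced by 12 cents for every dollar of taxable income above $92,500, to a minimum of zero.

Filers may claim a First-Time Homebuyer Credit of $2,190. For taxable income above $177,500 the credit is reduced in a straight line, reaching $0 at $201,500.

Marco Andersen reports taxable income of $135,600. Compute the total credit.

$10,153

Small Business Credit: income exceeds $111,100 by $24,500, which is 25 full-or-partial $1,000 increments; reduction = 25 × $24 = $600, leaving $60.
Elderly Relief Credit: $135,600 is below the $145,500 cutoff, so the full $3,650 applies.
Childcare Subsidy: 12% of the $43,100 excess over $92,500 is $5,172; credit = $9,425 − $5,172 = $4,253.
First-Time Homebuyer Credit: $135,600 is at or below the $177,500 threshold, so the full $2,190 applies.
Total: $60 + $3,650 + $4,253 + $2,190 = $10,153.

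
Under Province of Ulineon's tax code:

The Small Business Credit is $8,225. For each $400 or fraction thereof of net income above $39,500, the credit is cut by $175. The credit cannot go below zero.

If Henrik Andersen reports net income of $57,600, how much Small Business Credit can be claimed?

$175

Small Business Credit: income exceeds $39,500 by $18,100, which is 46 full-or-partial $400 increments; reduction = 46 × $175 = $8,050, leaving $175.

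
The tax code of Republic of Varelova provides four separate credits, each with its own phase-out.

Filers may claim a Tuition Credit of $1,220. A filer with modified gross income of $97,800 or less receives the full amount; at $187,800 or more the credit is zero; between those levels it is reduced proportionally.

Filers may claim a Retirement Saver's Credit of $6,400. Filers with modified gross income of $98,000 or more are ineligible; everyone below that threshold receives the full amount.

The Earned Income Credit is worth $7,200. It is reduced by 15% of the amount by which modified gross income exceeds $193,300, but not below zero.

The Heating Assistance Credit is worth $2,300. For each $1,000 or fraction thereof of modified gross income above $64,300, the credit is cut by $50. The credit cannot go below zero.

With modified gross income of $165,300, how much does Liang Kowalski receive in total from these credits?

Tuition Credit: $165,300 is $67,500 into a $90,000 phase-out range, leaving 22,500/90,000 of the credit: $1,220 × 22,500/90,000 = $305.
Retirement Saver's Credit: $165,300 meets or exceeds the $98,000 cutoff, so the credit is $0.
Earned Income Credit: $165,300 is at or below the $193,300 threshold, so the full $7,200 applies.
Heating Assistance Credit: income exceeds $64,300 by $101,000 → 101 increments × $50 = $5,050 ≥ base, so the credit is $0.
Total: $305 + $0 + $7,200 + $0 = $7,505.

$7,505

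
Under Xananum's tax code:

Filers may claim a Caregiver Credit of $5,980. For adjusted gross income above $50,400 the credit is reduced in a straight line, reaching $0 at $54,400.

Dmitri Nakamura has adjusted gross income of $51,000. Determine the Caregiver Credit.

Caregiver Credit: $51,000 is $600 into a $4,000 phase-out range, leaving 3,400/4,000 of the credit: $5,980 × 3,400/4,000 = $5,083.

$5,083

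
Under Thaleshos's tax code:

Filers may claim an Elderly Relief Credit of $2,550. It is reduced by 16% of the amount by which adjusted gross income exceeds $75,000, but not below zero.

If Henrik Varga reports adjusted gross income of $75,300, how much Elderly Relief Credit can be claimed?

$2,502

Elderly Relief Credit: 16% of the $300 excess over $75,000 is $48; credit = $2,550 − $48 = $2,502.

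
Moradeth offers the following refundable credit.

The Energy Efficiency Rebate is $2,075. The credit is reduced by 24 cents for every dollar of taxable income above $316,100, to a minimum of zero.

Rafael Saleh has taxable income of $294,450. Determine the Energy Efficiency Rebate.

$2,075

Energy Efficiency Rebate: $294,450 is at or below the $316,100 threshold, so the full $2,075 applies.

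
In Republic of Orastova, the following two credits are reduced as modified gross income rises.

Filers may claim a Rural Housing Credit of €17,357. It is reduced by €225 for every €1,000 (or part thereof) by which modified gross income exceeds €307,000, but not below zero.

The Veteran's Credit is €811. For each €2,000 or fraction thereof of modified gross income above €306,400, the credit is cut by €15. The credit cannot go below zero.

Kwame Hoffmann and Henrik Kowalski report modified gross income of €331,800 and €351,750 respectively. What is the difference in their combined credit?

Kwame (€331,800): Rural Housing Credit: income exceeds €307,000 by €24,800, which is 25 full-or-partial €1,000 increments; reduction = 25 × €225 = €5,625, leaving €11,732. Veteran's Credit: income exceeds €306,400 by €25,400, which is 13 full-or-partial €2,000 increments; reduction = 13 × €15 = €195, leaving €616. total €11,732 + €616 = €12,348
Henrik (€351,750): Rural Housing Credit: income exceeds €307,000 by €44,750, which is 45 full-or-partial €1,000 increments; reduction = 45 × €225 = €10,125, leaving €7,232. Veteran's Credit: income exceeds €306,400 by €45,350, which is 23 full-or-partial €2,000 increments; reduction = 23 × €15 = €345, leaving €466. total €7,232 + €466 = €7,698
Difference: |€12,348 − €7,698| = €4,650.

€4,650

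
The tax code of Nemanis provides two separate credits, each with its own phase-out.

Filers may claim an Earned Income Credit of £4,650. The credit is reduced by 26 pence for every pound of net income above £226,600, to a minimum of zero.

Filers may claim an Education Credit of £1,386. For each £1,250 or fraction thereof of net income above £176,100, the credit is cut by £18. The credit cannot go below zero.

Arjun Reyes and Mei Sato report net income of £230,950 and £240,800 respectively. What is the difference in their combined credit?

£2,705

Arjun (£230,950): Earned Income Credit: 26% of the £4,350 excess over £226,600 is £1,131; credit = £4,650 − £1,131 = £3,519. Education Credit: income exceeds £176,100 by £54,850, which is 44 full-or-partial £1,250 increments; reduction = 44 × £18 = £792, leaving £594. total £3,519 + £594 = £4,113
Mei (£240,800): Earned Income Credit: 26% of the £14,200 excess over £226,600 is £3,692; credit = £4,650 − £3,692 = £958. Education Credit: income exceeds £176,100 by £64,700, which is 52 full-or-partial £1,250 increments; reduction = 52 × £18 = £936, leaving £450. total £958 + £450 = £1,408
Difference: |£4,113 − £1,408| = £2,705.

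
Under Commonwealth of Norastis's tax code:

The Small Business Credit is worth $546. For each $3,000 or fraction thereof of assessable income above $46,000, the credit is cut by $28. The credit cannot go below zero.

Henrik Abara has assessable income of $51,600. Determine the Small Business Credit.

$490

Small Business Credit: income exceeds $46,000 by $5,600, which is 2 full-or-partial $3,000 increments; reduction = 2 × $28 = $56, leaving $490.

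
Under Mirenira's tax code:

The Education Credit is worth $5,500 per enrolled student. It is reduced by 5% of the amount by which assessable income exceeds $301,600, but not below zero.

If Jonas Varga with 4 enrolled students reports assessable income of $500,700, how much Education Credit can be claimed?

Education Credit: base = 4 × $5,500 = $22,000. 5% of the $199,100 excess over $301,600 is $9,955; credit = $22,000 − $9,955 = $12,045.

$12,045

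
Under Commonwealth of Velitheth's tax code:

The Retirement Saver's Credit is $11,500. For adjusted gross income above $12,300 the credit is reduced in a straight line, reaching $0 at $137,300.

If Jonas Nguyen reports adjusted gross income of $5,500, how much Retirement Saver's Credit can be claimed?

$11,500

Retirement Saver's Credit: $5,500 is at or below the $12,300 threshold, so the full $11,500 applies.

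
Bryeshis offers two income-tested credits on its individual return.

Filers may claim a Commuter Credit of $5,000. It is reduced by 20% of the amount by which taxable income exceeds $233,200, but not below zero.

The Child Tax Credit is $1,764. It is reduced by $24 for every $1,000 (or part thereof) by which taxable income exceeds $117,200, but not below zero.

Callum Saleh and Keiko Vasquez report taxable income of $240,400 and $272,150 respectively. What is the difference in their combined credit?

Callum ($240,400): Commuter Credit: 20% of the $7,200 excess over $233,200 is $1,440; credit = $5,000 − $1,440 = $3,560. Child Tax Credit: income exceeds $117,200 by $123,200 → 124 increments × $24 = $2,976 ≥ base, so the credit is $0. total $3,560 + $0 = $3,560
Keiko ($272,150): Commuter Credit: 20% of the $38,950 excess over $233,200 is $7,790 ≥ base, so the credit is $0. Child Tax Credit: income exceeds $117,200 by $154,950 → 155 increments × $24 = $3,720 ≥ base, so the credit is $0. total $0 + $0 = $0
Difference: |$3,560 − $0| = $3,560.

$3,560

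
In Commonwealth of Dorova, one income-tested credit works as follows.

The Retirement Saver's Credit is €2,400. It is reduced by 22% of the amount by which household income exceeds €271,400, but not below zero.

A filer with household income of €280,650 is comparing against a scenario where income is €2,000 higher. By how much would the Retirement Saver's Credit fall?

At €280,650 — 22% of the €9,250 excess over €271,400 is €2,035; credit = €2,400 − €2,035 = €365.
At €282,650 — 22% of the €11,250 excess over €271,400 is €2,475 ≥ base, so the credit is €0.
Lost: €365 − €0 = €365.

€365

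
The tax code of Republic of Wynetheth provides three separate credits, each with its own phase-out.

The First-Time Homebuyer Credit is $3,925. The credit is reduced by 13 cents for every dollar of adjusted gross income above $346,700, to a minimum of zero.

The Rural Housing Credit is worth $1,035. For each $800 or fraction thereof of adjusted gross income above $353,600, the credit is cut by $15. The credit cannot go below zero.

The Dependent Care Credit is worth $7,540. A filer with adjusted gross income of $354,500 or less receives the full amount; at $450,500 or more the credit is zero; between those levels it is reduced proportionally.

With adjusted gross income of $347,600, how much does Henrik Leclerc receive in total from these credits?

First-Time Homebuyer Credit: 13% of the $900 excess over $346,700 is $117; credit = $3,925 − $117 = $3,808.
Rural Housing Credit: $347,600 is at or below the $353,600 threshold, so the full $1,035 applies.
Dependent Care Credit: $347,600 is at or below the $354,500 threshold, so the full $7,540 applies.
Total: $3,808 + $1,035 + $7,540 = $12,383.

$12,383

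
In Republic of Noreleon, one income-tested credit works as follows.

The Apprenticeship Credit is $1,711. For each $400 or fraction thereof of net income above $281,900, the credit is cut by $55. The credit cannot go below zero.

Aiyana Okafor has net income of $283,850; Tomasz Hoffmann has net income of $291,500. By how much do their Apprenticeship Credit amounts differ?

$1,045

Aiyana ($283,850): Apprenticeship Credit: income exceeds $281,900 by $1,950, which is 5 full-or-partial $400 increments; reduction = 5 × $55 = $275, leaving $1,436.
Tomasz ($291,500): Apprenticeship Credit: income exceeds $281,900 by $9,600, which is 24 full-or-partial $400 increments; reduction = 24 × $55 = $1,320, leaving $391.
Difference: |$1,436 − $391| = $1,045.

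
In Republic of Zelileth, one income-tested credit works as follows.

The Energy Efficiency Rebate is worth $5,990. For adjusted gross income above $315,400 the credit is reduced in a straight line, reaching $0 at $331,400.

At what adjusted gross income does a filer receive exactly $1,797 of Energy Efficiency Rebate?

$326,600

$1,797 is 1,797/5,990 of the full $5,990, so 4,193/5,990 of the $16,000 range has been used: income = $315,400 + $16,000 × 4,193/5,990 = $326,600.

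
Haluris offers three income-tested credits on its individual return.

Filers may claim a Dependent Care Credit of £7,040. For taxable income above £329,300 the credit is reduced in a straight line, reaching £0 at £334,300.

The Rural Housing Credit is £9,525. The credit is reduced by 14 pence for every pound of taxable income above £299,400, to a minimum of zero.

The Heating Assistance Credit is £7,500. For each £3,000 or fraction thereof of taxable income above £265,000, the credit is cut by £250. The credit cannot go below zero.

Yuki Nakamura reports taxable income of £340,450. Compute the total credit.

£4,778

Dependent Care Credit: £340,450 is at or above £334,300, so the credit is £0.
Rural Housing Credit: 14% of the £41,050 excess over £299,400 is £5,747; credit = £9,525 − £5,747 = £3,778.
Heating Assistance Credit: income exceeds £265,000 by £75,450, which is 26 full-or-partial £3,000 increments; reduction = 26 × £250 = £6,500, leaving £1,000.
Total: £0 + £3,778 + £1,000 = £4,778.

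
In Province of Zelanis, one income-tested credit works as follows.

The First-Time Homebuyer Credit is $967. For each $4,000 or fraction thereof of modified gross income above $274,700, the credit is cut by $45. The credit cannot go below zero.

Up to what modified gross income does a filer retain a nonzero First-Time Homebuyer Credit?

$358,700

After 21 increments the reduction is 21 × $45 = $945, leaving $22; one more increment wipes it out. Increment 21 ends at excess 21 × $4,000 = $84,000, so the highest qualifying income is $274,700 + $84,000 = $358,700.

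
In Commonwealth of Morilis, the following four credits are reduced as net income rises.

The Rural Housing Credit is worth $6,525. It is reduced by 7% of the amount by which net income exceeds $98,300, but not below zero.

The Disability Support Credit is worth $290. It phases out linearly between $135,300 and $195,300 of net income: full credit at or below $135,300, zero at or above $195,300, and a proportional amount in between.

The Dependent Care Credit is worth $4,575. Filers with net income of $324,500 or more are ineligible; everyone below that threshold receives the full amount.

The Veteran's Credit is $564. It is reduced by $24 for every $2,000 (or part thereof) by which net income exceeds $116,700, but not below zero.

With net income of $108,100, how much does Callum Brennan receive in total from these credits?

$11,268

Rural Housing Credit: 7% of the $9,800 excess over $98,300 is $686; credit = $6,525 − $686 = $5,839.
Disability Support Credit: $108,100 is at or below the $135,300 threshold, so the full $290 applies.
Dependent Care Credit: $108,100 is below the $324,500 cutoff, so the full $4,575 applies.
Veteran's Credit: $108,100 is at or below the $116,700 threshold, so the full $564 applies.
Total: $5,839 + $290 + $4,575 + $564 = $11,268.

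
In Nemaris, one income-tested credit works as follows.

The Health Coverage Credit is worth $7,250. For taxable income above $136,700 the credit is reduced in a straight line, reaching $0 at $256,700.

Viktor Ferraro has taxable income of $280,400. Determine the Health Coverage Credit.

$0

Health Coverage Credit: $280,400 is at or above $256,700, so the credit is $0.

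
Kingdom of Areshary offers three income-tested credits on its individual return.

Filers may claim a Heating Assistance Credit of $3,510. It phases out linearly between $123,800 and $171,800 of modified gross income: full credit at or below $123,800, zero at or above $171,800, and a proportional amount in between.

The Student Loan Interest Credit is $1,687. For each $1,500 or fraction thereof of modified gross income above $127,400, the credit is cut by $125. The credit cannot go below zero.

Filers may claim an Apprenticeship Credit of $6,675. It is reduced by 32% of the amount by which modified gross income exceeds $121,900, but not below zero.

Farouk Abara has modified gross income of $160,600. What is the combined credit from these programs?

Heating Assistance Credit: $160,600 is $36,800 into a $48,000 phase-out range, leaving 11,200/48,000 of the credit: $3,510 × 11,200/48,000 = $819.
Student Loan Interest Credit: income exceeds $127,400 by $33,200 → 23 increments × $125 = $2,875 ≥ base, so the credit is $0.
Apprenticeship Credit: 32% of the $38,700 excess over $121,900 is $12,384 ≥ base, so the credit is $0.
Total: $819 + $0 + $0 = $819.

$819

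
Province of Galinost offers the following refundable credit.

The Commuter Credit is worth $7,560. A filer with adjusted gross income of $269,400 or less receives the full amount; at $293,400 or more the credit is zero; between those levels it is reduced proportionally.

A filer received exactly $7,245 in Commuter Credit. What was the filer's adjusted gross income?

$270,400

$7,245 is 7,245/7,560 of the full $7,560, so 315/7,560 of the $24,000 range has been used: income = $269,400 + $24,000 × 315/7,560 = $270,400.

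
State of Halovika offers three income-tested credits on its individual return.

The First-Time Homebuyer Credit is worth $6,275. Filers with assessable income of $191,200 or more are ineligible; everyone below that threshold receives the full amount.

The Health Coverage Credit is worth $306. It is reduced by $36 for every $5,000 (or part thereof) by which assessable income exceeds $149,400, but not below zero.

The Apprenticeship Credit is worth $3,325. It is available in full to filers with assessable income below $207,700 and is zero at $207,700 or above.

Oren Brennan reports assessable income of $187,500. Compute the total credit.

$9,618

First-Time Homebuyer Credit: $187,500 is below the $191,200 cutoff, so the full $6,275 applies.
Health Coverage Credit: income exceeds $149,400 by $38,100, which is 8 full-or-partial $5,000 increments; reduction = 8 × $36 = $288, leaving $18.
Apprenticeship Credit: $187,500 is below the $207,700 cutoff, so the full $3,325 applies.
Total: $6,275 + $18 + $3,325 = $9,618.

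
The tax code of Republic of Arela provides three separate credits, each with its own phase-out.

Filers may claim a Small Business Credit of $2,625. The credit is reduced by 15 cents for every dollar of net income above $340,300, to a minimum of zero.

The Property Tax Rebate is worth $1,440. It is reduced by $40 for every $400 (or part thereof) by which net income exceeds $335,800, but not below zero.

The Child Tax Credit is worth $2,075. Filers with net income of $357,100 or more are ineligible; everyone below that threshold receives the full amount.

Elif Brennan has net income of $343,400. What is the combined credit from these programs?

Small Business Credit: 15% of the $3,100 excess over $340,300 is $465; credit = $2,625 − $465 = $2,160.
Property Tax Rebate: income exceeds $335,800 by $7,600, which is 19 full-or-partial $400 increments; reduction = 19 × $40 = $760, leaving $680.
Child Tax Credit: $343,400 is below the $357,100 cutoff, so the full $2,075 applies.
Total: $2,160 + $680 + $2,075 = $4,915.

$4,915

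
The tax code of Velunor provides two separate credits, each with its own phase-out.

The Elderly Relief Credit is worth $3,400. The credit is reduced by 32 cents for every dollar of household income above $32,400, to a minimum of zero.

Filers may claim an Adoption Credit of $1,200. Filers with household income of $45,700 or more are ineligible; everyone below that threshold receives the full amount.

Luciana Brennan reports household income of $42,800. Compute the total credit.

Elderly Relief Credit: 32% of the $10,400 excess over $32,400 is $3,328; credit = $3,400 − $3,328 = $72.
Adoption Credit: $42,800 is below the $45,700 cutoff, so the full $1,200 applies.
Total: $72 + $1,200 = $1,272.

$1,272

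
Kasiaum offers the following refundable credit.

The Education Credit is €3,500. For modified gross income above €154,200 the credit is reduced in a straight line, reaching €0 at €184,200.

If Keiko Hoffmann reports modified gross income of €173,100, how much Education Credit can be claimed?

€1,295

Education Credit: €173,100 is €18,900 into a €30,000 phase-out range, leaving 11,100/30,000 of the credit: €3,500 × 11,100/30,000 = €1,295.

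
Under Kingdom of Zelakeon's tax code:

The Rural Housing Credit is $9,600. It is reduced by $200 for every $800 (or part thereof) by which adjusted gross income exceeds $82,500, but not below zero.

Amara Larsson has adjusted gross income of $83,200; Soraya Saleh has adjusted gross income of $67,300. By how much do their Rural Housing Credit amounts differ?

Amara ($83,200): Rural Housing Credit: income exceeds $82,500 by $700, which is 1 full-or-partial $800 increment; reduction = 1 × $200 = $200, leaving $9,400.
Soraya ($67,300): Rural Housing Credit: $67,300 is at or below the $82,500 threshold, so the full $9,600 applies.
Difference: |$9,400 − $9,600| = $200.

$200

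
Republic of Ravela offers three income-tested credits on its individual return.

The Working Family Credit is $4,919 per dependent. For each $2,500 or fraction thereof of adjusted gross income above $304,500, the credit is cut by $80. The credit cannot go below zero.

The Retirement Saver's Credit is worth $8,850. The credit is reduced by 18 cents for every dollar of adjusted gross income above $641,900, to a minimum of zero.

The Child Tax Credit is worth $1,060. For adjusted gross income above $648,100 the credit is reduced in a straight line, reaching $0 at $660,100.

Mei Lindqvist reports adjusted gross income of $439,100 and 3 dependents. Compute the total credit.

$20,347

Working Family Credit: base = 3 × $4,919 = $14,757. income exceeds $304,500 by $134,600, which is 54 full-or-partial $2,500 increments; reduction = 54 × $80 = $4,320, leaving $10,437.
Retirement Saver's Credit: $439,100 is at or below the $641,900 threshold, so the full $8,850 applies.
Child Tax Credit: $439,100 is at or below the $648,100 threshold, so the full $1,060 applies.
Total: $10,437 + $8,850 + $1,060 = $20,347.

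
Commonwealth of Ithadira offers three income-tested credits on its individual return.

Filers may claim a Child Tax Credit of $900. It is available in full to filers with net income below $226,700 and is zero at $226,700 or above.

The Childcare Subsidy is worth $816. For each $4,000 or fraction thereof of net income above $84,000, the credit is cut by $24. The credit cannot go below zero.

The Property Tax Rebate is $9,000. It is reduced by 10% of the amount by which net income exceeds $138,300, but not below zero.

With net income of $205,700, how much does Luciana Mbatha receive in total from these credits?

$3,232

Child Tax Credit: $205,700 is below the $226,700 cutoff, so the full $900 applies.
Childcare Subsidy: income exceeds $84,000 by $121,700, which is 31 full-or-partial $4,000 increments; reduction = 31 × $24 = $744, leaving $72.
Property Tax Rebate: 10% of the $67,400 excess over $138,300 is $6,740; credit = $9,000 − $6,740 = $2,260.
Total: $900 + $72 + $2,260 = $3,232.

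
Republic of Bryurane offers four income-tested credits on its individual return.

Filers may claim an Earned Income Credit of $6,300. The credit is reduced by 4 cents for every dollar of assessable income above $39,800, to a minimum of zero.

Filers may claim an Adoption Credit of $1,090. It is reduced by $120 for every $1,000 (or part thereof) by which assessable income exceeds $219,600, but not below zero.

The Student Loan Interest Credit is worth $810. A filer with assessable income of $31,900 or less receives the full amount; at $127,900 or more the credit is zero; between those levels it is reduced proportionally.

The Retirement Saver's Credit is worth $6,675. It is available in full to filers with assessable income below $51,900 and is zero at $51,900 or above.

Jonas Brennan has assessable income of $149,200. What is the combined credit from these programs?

$3,014

Earned Income Credit: 4% of the $109,400 excess over $39,800 is $4,376; credit = $6,300 − $4,376 = $1,924.
Adoption Credit: $149,200 is at or below the $219,600 threshold, so the full $1,090 applies.
Student Loan Interest Credit: $149,200 is at or above $127,900, so the credit is $0.
Retirement Saver's Credit: $149,200 meets or exceeds the $51,900 cutoff, so the credit is $0.
Total: $1,924 + $1,090 + $0 + $0 = $3,014.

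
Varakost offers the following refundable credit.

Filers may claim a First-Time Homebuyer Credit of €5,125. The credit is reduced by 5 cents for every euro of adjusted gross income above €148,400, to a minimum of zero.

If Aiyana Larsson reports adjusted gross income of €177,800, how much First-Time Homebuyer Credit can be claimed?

€3,655

First-Time Homebuyer Credit: 5% of the €29,400 excess over €148,400 is €1,470; credit = €5,125 − €1,470 = €3,655.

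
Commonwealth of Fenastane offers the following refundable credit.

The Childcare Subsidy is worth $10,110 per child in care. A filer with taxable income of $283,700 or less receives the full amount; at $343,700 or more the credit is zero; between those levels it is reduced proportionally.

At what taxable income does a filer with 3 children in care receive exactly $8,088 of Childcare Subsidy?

$327,700

Full credit = 3 × $10,110 = $30,330.
$8,088 is 8,088/30,330 of the full $30,330, so 22,242/30,330 of the $60,000 range has been used: income = $283,700 + $60,000 × 22,242/30,330 = $327,700.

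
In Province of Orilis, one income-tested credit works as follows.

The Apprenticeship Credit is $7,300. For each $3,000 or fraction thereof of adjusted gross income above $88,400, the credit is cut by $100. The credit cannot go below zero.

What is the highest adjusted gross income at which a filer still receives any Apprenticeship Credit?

After 72 increments the reduction is 72 × $100 = $7,200, leaving $100; one more increment wipes it out. Increment 72 ends at excess 72 × $3,000 = $216,000, so the highest qualifying income is $88,400 + $216,000 = $304,400.

$304,400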